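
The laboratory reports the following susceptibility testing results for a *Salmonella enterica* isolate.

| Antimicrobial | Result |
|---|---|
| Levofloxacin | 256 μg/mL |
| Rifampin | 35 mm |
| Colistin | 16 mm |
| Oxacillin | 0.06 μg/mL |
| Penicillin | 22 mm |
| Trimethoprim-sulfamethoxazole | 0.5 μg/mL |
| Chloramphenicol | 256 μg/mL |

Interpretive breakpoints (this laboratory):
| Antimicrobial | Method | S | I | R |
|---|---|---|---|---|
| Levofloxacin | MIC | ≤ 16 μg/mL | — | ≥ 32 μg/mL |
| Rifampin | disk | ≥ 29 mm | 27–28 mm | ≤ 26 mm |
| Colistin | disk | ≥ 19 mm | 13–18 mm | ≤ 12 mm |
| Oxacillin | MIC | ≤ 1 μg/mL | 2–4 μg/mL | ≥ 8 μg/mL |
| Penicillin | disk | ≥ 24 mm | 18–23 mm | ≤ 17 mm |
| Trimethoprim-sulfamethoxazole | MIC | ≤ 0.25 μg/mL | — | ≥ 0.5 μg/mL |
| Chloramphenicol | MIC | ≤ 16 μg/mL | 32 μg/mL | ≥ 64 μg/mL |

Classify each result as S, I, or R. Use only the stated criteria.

Levofloxacin (256 μg/mL) ≥ 32 μg/mL ⇒ resistant
Rifampin (35 mm) ≥ 29 mm — Susceptible
Colistin 16 mm: in 13–18 mm — I
Oxacillin 0.06 μg/mL: ≤ 1 μg/mL → susceptible
Penicillin (22 mm) in 18–23 mm → intermediate
Trimethoprim-sulfamethoxazole 0.5 μg/mL: ≥ 0.5 μg/mL — resistant
Chloramphenicol 256 μg/mL: ≥ 64 μg/mL — R

R, S, I, S, I, R, R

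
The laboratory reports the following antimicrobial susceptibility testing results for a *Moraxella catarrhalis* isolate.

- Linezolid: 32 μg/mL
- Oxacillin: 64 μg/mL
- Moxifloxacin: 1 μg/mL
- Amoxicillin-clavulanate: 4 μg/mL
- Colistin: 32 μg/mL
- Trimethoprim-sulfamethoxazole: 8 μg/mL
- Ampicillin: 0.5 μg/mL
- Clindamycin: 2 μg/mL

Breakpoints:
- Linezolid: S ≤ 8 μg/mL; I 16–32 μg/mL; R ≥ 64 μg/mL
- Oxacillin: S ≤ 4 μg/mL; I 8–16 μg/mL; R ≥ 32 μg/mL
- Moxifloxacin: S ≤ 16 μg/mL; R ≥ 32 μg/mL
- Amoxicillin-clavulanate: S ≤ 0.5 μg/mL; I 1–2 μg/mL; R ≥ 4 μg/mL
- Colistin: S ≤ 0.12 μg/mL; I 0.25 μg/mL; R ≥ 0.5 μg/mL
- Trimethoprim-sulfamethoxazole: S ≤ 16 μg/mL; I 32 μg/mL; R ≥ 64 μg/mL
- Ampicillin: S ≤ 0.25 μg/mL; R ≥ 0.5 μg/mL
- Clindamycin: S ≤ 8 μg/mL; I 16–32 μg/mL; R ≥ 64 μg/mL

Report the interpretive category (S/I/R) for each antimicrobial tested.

I, R, S, R, R, S, R, S

Linezolid (32 μg/mL) in 16–32 μg/mL — Intermediate
Oxacillin (64 μg/mL) ≥ 32 μg/mL — resistant
Moxifloxacin (1 μg/mL) ≤ 16 μg/mL — S
Amoxicillin-clavulanate (4 μg/mL) ≥ 4 μg/mL → resistant
Colistin (32 μg/mL) ≥ 0.5 μg/mL — resistant
Trimethoprim-sulfamethoxazole 8 μg/mL: ≤ 16 μg/mL — susceptible
Ampicillin 0.5 μg/mL: ≥ 0.5 μg/mL → resistant
Clindamycin 2 μg/mL: ≤ 8 μg/mL ⇒ Susceptible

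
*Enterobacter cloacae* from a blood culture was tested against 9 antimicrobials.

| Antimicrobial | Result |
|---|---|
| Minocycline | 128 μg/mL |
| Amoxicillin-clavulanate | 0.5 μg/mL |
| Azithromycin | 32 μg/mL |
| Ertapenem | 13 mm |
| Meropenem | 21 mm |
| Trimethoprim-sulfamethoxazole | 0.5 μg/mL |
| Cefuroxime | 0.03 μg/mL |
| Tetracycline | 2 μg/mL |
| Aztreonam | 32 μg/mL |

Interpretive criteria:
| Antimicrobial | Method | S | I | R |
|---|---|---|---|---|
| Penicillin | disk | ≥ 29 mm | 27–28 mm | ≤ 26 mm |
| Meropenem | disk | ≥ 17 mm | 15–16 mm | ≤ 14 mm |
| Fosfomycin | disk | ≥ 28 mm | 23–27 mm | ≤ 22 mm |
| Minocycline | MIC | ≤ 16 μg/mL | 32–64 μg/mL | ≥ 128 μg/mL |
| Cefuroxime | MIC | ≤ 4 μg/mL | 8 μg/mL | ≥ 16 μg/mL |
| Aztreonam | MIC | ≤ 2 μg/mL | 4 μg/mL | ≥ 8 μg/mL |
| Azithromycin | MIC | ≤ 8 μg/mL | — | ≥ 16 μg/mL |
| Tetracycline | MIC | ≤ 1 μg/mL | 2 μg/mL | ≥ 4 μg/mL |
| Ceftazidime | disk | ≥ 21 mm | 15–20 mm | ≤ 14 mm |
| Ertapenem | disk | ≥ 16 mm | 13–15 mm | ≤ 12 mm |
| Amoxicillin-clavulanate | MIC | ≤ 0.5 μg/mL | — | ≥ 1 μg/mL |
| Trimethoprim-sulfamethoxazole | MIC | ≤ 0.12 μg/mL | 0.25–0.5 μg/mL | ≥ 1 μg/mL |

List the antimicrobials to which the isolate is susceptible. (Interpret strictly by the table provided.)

Minocycline 128 μg/mL: ≥ 128 μg/mL ⇒ resistant
Amoxicillin-clavulanate 0.5 μg/mL: ≤ 0.5 μg/mL ⇒ susceptible
Azithromycin 32 μg/mL: ≥ 16 μg/mL — resistant
Ertapenem 13 mm: in 13–15 mm — intermediate
Meropenem 21 mm: ≥ 17 mm — S
Trimethoprim-sulfamethoxazole (0.5 μg/mL) in 0.25–0.5 μg/mL → Intermediate
Cefuroxime: 0.03 μg/mL is ≤ 4 μg/mL — susceptible
Tetracycline (2 μg/mL) = 2 μg/mL — I
Aztreonam: 32 μg/mL is ≥ 8 μg/mL → Resistant

amoxicillin-clavulanate, meropenem, cefuroxime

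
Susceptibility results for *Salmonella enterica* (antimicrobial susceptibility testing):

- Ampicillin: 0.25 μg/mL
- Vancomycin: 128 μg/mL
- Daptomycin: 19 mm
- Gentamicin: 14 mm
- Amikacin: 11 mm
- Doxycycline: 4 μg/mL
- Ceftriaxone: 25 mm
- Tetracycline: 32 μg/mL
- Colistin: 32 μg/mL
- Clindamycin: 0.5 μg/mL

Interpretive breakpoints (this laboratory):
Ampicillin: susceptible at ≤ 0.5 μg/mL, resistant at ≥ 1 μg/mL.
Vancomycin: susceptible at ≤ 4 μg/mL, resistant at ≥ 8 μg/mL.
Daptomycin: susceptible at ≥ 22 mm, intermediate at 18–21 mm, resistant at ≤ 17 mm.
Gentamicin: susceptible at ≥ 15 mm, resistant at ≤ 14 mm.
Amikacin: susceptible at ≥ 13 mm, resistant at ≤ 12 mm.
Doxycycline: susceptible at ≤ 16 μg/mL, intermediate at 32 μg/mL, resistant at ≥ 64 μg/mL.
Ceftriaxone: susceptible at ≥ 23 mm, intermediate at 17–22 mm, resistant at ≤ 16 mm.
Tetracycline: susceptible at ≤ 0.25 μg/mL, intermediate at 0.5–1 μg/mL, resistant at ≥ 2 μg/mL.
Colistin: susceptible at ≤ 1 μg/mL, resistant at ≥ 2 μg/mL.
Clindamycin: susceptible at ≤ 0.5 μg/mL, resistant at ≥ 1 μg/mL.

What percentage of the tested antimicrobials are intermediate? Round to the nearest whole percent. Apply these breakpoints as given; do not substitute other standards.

10%

Ampicillin 0.25 μg/mL: ≤ 0.5 μg/mL ⇒ S
Vancomycin 128 μg/mL: ≥ 8 μg/mL → R
Daptomycin 19 mm: in 18–21 mm — Intermediate
Gentamicin 14 mm: ≤ 14 mm — resistant
Amikacin 11 mm: ≤ 12 mm ⇒ resistant
Doxycycline 4 μg/mL: ≤ 16 μg/mL → susceptible
Ceftriaxone: 25 mm is ≥ 23 mm — S
Tetracycline: 32 μg/mL is ≥ 2 μg/mL ⇒ R
Colistin (32 μg/mL) ≥ 2 μg/mL → R
Clindamycin: 0.5 μg/mL is ≤ 0.5 μg/mL — S
Intermediate: 1/10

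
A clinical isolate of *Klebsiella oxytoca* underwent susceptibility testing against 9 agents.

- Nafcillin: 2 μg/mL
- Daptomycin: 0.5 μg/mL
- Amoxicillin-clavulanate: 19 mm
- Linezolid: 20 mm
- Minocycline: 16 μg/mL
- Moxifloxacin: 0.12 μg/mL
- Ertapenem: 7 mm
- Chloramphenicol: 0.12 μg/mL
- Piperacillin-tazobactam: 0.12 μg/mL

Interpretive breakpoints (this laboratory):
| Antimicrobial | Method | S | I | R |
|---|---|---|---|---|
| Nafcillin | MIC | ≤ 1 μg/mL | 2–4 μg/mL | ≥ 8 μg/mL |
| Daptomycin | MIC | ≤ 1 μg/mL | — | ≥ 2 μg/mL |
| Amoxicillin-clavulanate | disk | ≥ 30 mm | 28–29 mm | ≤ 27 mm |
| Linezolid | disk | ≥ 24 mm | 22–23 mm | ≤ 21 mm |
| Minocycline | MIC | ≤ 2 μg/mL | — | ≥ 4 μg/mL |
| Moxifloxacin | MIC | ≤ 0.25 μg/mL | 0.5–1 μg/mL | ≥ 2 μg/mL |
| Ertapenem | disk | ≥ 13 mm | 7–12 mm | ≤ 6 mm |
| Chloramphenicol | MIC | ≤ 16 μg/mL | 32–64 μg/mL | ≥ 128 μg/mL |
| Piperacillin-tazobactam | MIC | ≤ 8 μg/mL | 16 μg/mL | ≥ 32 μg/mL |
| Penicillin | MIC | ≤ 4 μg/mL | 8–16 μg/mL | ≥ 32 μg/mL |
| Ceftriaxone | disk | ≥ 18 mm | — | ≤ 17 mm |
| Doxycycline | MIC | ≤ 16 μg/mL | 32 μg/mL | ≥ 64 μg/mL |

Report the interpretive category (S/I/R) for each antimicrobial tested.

I, S, R, R, R, S, I, S, S

Nafcillin: 2 μg/mL is in 2–4 μg/mL ⇒ I
Daptomycin 0.5 μg/mL: ≤ 1 μg/mL → susceptible
Amoxicillin-clavulanate: 19 mm is ≤ 27 mm ⇒ Resistant
Linezolid (20 mm) ≤ 21 mm → R
Minocycline (16 μg/mL) ≥ 4 μg/mL ⇒ R
Moxifloxacin: 0.12 μg/mL is ≤ 0.25 μg/mL → Susceptible
Ertapenem: 7 mm is in 7–12 mm → intermediate
Chloramphenicol 0.12 μg/mL: ≤ 16 μg/mL → susceptible
Piperacillin-tazobactam (0.12 μg/mL) ≤ 8 μg/mL → Susceptible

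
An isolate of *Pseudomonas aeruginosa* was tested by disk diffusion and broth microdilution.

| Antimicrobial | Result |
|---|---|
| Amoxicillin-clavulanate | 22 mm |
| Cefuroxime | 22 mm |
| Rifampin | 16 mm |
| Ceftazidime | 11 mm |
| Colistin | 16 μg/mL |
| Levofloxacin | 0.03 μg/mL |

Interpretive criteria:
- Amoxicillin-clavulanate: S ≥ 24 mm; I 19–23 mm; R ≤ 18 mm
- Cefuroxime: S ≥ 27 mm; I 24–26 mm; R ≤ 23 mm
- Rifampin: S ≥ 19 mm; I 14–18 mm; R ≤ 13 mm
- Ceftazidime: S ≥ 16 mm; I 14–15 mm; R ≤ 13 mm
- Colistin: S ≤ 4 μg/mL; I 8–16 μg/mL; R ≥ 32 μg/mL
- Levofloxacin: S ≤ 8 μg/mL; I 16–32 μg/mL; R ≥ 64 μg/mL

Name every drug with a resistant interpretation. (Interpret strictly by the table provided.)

Amoxicillin-clavulanate 22 mm: in 19–23 mm — I
Cefuroxime (22 mm) ≤ 23 mm → resistant
Rifampin: 16 mm is in 14–18 mm → Intermediate
Ceftazidime 11 mm: ≤ 13 mm — resistant
Colistin (16 μg/mL) in 8–16 μg/mL → I
Levofloxacin: 0.03 μg/mL is ≤ 8 μg/mL ⇒ Susceptible

cefuroxime, ceftazidime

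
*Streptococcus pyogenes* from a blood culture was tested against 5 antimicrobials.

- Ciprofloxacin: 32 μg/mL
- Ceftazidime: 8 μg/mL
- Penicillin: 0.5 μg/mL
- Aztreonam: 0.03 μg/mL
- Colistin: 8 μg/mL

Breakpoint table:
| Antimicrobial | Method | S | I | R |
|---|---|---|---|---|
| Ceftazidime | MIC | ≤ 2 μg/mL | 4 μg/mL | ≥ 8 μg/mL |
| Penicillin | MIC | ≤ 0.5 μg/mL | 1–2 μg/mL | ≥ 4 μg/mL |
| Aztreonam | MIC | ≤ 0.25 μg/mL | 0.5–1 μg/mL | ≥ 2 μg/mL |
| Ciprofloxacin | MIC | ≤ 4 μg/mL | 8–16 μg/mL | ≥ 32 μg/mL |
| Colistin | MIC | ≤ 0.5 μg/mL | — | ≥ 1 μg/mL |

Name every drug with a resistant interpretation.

Ciprofloxacin: 32 μg/mL is ≥ 32 μg/mL ⇒ Resistant
Ceftazidime: 8 μg/mL is ≥ 8 μg/mL ⇒ Resistant
Penicillin: 0.5 μg/mL is ≤ 0.5 μg/mL ⇒ susceptible
Aztreonam 0.03 μg/mL: ≤ 0.25 μg/mL ⇒ Susceptible
Colistin (8 μg/mL) ≥ 1 μg/mL → resistant

ciprofloxacin, ceftazidime, colistin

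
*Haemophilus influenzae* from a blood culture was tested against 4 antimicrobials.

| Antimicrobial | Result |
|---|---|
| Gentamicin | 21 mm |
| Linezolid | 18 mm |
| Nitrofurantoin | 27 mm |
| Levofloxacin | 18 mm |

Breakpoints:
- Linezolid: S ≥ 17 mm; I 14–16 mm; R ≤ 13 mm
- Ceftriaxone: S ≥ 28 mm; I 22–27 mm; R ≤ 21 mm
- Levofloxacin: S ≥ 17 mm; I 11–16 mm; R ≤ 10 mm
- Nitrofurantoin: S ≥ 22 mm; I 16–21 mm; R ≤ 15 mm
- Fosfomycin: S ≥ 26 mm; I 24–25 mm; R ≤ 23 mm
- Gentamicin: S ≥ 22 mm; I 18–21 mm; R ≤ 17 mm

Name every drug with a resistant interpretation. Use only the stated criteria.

Gentamicin: 21 mm is in 18–21 mm — intermediate
Linezolid 18 mm: ≥ 17 mm ⇒ Susceptible
Nitrofurantoin: 27 mm is ≥ 22 mm ⇒ S
Levofloxacin 18 mm: ≥ 17 mm ⇒ S

none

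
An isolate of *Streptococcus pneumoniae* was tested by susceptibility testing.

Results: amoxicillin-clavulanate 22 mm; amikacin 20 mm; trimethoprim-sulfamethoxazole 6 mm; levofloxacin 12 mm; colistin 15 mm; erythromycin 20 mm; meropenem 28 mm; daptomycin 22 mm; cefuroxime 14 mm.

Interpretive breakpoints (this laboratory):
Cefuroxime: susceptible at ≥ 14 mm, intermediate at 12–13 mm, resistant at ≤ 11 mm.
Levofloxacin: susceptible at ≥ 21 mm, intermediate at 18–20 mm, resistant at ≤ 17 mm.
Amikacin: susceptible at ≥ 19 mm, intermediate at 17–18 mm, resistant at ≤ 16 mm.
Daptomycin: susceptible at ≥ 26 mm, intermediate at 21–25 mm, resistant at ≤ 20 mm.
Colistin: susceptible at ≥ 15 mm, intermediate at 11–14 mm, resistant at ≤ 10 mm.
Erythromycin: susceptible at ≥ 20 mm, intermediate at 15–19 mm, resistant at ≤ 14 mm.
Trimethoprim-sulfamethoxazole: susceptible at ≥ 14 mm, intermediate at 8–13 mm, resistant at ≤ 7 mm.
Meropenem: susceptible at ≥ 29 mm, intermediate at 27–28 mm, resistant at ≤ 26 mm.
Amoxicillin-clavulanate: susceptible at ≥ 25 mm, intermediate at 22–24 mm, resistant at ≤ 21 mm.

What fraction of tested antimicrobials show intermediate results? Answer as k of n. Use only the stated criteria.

Amoxicillin-clavulanate 22 mm: in 22–24 mm — I
Amikacin (20 mm) ≥ 19 mm ⇒ S
Trimethoprim-sulfamethoxazole: 6 mm is ≤ 7 mm → resistant
Levofloxacin 12 mm: ≤ 17 mm — R
Colistin: 15 mm is ≥ 15 mm → S
Erythromycin: 20 mm is ≥ 20 mm → susceptible
Meropenem: 28 mm is in 27–28 mm ⇒ I
Daptomycin (22 mm) in 21–25 mm ⇒ I
Cefuroxime: 14 mm is ≥ 14 mm → Susceptible
Intermediate: 3/9

3 of 9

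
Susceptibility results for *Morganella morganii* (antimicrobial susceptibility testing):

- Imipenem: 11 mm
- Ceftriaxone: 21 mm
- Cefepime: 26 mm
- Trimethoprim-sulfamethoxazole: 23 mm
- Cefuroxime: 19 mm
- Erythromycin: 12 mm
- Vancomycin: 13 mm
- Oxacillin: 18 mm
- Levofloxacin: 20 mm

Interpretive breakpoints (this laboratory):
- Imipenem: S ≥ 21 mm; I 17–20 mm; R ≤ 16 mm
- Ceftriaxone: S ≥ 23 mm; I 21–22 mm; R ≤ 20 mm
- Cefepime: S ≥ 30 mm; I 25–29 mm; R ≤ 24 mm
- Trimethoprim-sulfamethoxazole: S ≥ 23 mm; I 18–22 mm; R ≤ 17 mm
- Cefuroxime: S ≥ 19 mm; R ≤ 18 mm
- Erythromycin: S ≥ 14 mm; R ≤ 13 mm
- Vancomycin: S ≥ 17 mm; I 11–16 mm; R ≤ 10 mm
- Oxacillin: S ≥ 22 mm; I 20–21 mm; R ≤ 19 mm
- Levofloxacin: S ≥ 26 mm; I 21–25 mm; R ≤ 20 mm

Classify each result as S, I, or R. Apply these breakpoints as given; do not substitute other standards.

R, I, I, S, S, R, I, R, R

Imipenem (11 mm) ≤ 16 mm ⇒ resistant
Ceftriaxone (21 mm) in 21–22 mm — I
Cefepime: 26 mm is in 25–29 mm ⇒ Intermediate
Trimethoprim-sulfamethoxazole: 23 mm is ≥ 23 mm ⇒ susceptible
Cefuroxime: 19 mm is ≥ 19 mm ⇒ Susceptible
Erythromycin 12 mm: ≤ 13 mm — Resistant
Vancomycin (13 mm) in 11–16 mm — I
Oxacillin (18 mm) ≤ 19 mm — resistant
Levofloxacin: 20 mm is ≤ 20 mm — Resistant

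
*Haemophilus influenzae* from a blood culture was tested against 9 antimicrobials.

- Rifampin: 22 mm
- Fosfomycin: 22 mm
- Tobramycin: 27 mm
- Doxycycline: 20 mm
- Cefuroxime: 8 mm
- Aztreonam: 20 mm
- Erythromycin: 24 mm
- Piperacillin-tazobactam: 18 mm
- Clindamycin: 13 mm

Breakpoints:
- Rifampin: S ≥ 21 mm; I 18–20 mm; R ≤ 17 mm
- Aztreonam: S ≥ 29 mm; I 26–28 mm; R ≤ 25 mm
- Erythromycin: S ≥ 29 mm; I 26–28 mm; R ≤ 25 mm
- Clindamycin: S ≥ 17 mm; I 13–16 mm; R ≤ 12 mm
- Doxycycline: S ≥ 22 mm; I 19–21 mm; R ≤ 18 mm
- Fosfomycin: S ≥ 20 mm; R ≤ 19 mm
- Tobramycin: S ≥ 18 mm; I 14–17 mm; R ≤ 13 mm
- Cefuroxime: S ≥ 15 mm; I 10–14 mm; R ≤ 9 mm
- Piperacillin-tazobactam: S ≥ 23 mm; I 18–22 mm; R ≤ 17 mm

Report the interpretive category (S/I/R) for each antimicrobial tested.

Rifampin 22 mm: ≥ 21 mm → susceptible
Fosfomycin: 22 mm is ≥ 20 mm — Susceptible
Tobramycin: 27 mm is ≥ 18 mm — susceptible
Doxycycline: 20 mm is in 19–21 mm — Intermediate
Cefuroxime: 8 mm is ≤ 9 mm → Resistant
Aztreonam (20 mm) ≤ 25 mm ⇒ Resistant
Erythromycin (24 mm) ≤ 25 mm → Resistant
Piperacillin-tazobactam: 18 mm is in 18–22 mm ⇒ I
Clindamycin (13 mm) in 13–16 mm → I

S, S, S, I, R, R, R, I, I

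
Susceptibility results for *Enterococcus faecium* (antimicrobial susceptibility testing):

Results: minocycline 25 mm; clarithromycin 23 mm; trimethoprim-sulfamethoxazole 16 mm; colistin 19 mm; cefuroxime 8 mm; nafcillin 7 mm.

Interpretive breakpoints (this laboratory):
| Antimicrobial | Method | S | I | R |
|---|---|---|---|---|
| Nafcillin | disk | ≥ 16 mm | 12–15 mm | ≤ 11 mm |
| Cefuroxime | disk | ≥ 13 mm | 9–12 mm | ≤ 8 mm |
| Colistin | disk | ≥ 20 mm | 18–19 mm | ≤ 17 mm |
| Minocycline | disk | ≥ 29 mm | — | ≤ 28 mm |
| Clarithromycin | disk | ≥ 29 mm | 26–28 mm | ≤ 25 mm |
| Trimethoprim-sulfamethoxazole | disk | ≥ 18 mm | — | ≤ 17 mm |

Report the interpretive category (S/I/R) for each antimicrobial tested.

Minocycline 25 mm: ≤ 28 mm — resistant
Clarithromycin: 23 mm is ≤ 25 mm ⇒ resistant
Trimethoprim-sulfamethoxazole: 16 mm is ≤ 17 mm ⇒ R
Colistin: 19 mm is in 18–19 mm — intermediate
Cefuroxime (8 mm) ≤ 8 mm ⇒ R
Nafcillin 7 mm: ≤ 11 mm → resistant

R, R, R, I, R, R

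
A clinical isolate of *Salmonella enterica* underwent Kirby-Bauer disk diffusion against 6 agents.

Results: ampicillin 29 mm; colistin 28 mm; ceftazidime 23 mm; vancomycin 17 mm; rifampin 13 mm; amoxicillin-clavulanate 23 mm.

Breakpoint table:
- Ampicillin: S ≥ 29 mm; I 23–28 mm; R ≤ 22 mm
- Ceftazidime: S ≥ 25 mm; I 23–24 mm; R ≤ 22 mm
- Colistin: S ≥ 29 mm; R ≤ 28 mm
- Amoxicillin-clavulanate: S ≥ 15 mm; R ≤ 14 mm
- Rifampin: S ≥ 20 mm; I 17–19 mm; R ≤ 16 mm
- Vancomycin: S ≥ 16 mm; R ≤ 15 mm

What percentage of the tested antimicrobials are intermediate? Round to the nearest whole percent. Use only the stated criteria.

Ampicillin: 29 mm is ≥ 29 mm ⇒ Susceptible
Colistin: 28 mm is ≤ 28 mm ⇒ R
Ceftazidime: 23 mm is in 23–24 mm — Intermediate
Vancomycin 17 mm: ≥ 16 mm — S
Rifampin (13 mm) ≤ 16 mm ⇒ R
Amoxicillin-clavulanate 23 mm: ≥ 15 mm — susceptible
Intermediate: 1/6

17%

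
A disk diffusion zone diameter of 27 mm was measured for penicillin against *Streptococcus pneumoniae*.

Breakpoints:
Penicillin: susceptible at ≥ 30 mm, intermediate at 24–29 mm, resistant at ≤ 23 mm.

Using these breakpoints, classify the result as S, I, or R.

I

Penicillin 27 mm: in 24–29 mm ⇒ I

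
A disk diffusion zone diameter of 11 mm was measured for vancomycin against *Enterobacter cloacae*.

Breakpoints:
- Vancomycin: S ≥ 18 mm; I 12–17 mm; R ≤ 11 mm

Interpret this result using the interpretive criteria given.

Vancomycin: 11 mm is ≤ 11 mm ⇒ R

Resistant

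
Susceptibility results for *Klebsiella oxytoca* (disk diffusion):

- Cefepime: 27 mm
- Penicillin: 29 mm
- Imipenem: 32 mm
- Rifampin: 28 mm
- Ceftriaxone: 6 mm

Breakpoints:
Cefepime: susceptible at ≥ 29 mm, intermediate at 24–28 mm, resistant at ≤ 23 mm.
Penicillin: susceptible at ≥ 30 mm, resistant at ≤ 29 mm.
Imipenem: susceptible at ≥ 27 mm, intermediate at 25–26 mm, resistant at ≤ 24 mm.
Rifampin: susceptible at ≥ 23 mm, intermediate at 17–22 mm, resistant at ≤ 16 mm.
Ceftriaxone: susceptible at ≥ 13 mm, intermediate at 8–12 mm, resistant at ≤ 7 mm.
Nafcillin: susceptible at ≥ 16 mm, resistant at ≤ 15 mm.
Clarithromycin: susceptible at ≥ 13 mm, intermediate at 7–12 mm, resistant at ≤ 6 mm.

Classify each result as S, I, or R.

I, R, S, S, R

Cefepime 27 mm: in 24–28 mm → intermediate
Penicillin 29 mm: ≤ 29 mm → resistant
Imipenem: 32 mm is ≥ 27 mm — S
Rifampin: 28 mm is ≥ 23 mm ⇒ susceptible
Ceftriaxone: 6 mm is ≤ 7 mm ⇒ resistant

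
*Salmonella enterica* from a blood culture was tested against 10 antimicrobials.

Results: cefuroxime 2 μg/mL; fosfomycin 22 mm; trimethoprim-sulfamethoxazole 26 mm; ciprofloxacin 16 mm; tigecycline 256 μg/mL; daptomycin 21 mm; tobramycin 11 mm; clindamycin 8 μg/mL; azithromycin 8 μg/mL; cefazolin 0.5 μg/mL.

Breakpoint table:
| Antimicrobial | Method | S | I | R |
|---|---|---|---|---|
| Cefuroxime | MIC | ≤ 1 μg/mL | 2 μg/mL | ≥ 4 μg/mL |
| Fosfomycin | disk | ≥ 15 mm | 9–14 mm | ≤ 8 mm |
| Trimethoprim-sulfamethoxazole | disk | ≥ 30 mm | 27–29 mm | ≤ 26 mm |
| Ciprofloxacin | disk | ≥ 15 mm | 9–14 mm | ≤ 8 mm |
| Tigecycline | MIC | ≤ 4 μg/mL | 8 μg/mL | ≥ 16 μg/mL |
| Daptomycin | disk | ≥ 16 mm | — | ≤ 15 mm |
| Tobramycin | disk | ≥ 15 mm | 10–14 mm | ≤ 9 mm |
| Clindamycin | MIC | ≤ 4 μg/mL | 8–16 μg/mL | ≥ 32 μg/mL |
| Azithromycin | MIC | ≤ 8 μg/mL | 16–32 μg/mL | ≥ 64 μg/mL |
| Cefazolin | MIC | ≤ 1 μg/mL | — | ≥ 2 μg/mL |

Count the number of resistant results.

2

Cefuroxime 2 μg/mL: = 2 μg/mL — I
Fosfomycin (22 mm) ≥ 15 mm — S
Trimethoprim-sulfamethoxazole (26 mm) ≤ 26 mm — R
Ciprofloxacin 16 mm: ≥ 15 mm ⇒ S
Tigecycline: 256 μg/mL is ≥ 16 μg/mL ⇒ resistant
Daptomycin (21 mm) ≥ 16 mm — S
Tobramycin (11 mm) in 10–14 mm — Intermediate
Clindamycin: 8 μg/mL is in 8–16 μg/mL — I
Azithromycin 8 μg/mL: ≤ 8 μg/mL → Susceptible
Cefazolin: 0.5 μg/mL is ≤ 1 μg/mL — S
Resistant: 2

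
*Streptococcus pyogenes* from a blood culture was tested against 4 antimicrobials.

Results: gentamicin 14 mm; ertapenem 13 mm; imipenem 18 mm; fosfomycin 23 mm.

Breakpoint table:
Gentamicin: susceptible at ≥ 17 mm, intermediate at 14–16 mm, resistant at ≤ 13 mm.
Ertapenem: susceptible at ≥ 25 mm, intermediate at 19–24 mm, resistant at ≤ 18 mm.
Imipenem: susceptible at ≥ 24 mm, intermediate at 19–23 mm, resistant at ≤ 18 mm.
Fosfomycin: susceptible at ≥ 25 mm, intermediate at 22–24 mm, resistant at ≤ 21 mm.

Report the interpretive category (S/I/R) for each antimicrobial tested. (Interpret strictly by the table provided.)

Gentamicin 14 mm: in 14–16 mm — Intermediate
Ertapenem (13 mm) ≤ 18 mm → resistant
Imipenem 18 mm: ≤ 18 mm → resistant
Fosfomycin (23 mm) in 22–24 mm ⇒ I

I, R, R, I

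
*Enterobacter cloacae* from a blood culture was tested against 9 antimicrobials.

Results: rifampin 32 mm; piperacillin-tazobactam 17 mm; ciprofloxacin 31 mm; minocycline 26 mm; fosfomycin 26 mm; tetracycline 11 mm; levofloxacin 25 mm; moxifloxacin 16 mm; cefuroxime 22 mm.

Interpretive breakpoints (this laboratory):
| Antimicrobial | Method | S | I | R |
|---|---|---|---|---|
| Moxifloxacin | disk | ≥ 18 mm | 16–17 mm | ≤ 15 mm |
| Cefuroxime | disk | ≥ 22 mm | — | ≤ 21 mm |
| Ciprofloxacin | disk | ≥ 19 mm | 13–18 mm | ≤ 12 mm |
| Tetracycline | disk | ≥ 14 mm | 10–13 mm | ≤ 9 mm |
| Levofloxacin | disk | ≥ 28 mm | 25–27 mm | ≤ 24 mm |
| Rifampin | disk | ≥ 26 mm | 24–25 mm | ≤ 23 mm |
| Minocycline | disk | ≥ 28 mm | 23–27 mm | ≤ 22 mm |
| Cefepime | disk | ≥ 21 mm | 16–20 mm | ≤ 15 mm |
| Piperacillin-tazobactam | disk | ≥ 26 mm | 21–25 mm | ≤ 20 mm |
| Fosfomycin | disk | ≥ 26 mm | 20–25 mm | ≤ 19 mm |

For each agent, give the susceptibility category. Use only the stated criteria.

S, R, S, I, S, I, I, I, S

Rifampin (32 mm) ≥ 26 mm — Susceptible
Piperacillin-tazobactam 17 mm: ≤ 20 mm — R
Ciprofloxacin (31 mm) ≥ 19 mm → Susceptible
Minocycline 26 mm: in 23–27 mm → Intermediate
Fosfomycin: 26 mm is ≥ 26 mm → susceptible
Tetracycline 11 mm: in 10–13 mm ⇒ intermediate
Levofloxacin: 25 mm is in 25–27 mm ⇒ intermediate
Moxifloxacin (16 mm) in 16–17 mm → intermediate
Cefuroxime: 22 mm is ≥ 22 mm → susceptible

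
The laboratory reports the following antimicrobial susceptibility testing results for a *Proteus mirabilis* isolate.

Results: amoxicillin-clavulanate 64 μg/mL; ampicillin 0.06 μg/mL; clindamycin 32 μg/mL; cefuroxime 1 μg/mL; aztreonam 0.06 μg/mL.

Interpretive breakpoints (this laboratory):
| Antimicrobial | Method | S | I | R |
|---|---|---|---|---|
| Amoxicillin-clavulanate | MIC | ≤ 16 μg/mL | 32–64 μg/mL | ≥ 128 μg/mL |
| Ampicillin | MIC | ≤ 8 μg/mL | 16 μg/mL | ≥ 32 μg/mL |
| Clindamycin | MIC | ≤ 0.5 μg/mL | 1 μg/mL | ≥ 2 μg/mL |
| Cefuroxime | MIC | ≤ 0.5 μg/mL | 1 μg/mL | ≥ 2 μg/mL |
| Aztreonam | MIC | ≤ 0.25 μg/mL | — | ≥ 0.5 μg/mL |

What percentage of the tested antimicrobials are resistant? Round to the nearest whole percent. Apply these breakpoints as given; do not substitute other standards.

20%

Amoxicillin-clavulanate (64 μg/mL) in 32–64 μg/mL — intermediate
Ampicillin 0.06 μg/mL: ≤ 8 μg/mL → susceptible
Clindamycin 32 μg/mL: ≥ 2 μg/mL ⇒ Resistant
Cefuroxime: 1 μg/mL is = 1 μg/mL ⇒ intermediate
Aztreonam 0.06 μg/mL: ≤ 0.25 μg/mL → susceptible
Resistant: 1/5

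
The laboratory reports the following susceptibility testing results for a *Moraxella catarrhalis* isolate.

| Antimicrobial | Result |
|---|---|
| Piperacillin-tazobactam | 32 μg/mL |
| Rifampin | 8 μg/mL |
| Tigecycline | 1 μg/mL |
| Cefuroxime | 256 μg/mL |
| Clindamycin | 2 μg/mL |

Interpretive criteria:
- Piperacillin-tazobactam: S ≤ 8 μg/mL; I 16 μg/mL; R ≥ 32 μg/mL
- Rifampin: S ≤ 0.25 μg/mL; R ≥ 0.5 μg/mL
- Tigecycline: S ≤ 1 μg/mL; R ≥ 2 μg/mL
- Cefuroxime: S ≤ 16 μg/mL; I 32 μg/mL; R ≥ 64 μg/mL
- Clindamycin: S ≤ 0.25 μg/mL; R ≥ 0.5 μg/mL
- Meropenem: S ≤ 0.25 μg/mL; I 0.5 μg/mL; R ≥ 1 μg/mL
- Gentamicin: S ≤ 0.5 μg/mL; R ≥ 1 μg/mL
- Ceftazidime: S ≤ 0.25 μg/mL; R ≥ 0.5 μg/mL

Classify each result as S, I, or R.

Piperacillin-tazobactam 32 μg/mL: ≥ 32 μg/mL — resistant
Rifampin: 8 μg/mL is ≥ 0.5 μg/mL → resistant
Tigecycline (1 μg/mL) ≤ 1 μg/mL → susceptible
Cefuroxime: 256 μg/mL is ≥ 64 μg/mL → resistant
Clindamycin (2 μg/mL) ≥ 0.5 μg/mL ⇒ Resistant

R, R, S, R, R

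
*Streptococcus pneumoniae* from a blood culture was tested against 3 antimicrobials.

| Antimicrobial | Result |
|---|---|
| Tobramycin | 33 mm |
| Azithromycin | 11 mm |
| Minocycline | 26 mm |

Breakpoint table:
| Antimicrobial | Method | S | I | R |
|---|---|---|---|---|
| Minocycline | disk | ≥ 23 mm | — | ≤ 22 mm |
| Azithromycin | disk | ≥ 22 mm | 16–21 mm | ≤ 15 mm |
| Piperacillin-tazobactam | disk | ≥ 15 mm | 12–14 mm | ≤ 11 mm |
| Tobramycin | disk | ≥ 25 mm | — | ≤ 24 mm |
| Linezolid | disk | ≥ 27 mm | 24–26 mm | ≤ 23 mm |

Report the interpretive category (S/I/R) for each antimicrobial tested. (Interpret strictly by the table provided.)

S, R, S

Tobramycin 33 mm: ≥ 25 mm — S
Azithromycin (11 mm) ≤ 15 mm ⇒ R
Minocycline (26 mm) ≥ 23 mm ⇒ Susceptible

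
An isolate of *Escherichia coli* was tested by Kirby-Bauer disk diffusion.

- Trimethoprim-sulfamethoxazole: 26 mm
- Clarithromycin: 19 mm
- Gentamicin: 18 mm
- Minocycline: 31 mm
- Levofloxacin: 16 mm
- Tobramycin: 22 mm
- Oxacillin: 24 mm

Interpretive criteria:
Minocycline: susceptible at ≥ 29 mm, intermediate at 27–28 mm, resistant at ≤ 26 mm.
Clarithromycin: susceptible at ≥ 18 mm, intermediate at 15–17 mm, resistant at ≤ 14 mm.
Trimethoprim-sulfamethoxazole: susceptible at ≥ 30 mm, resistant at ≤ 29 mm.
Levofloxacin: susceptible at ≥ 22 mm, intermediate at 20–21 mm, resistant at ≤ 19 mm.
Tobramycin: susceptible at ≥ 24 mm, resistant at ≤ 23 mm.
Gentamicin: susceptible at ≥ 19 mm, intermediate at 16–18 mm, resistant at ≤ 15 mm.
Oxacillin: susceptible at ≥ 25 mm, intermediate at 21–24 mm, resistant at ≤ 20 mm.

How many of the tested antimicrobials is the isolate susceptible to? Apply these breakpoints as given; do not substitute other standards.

Trimethoprim-sulfamethoxazole: 26 mm is ≤ 29 mm ⇒ R
Clarithromycin: 19 mm is ≥ 18 mm ⇒ Susceptible
Gentamicin 18 mm: in 16–18 mm → I
Minocycline 31 mm: ≥ 29 mm ⇒ susceptible
Levofloxacin 16 mm: ≤ 19 mm ⇒ R
Tobramycin 22 mm: ≤ 23 mm ⇒ R
Oxacillin 24 mm: in 21–24 mm ⇒ Intermediate
Susceptible: 2

2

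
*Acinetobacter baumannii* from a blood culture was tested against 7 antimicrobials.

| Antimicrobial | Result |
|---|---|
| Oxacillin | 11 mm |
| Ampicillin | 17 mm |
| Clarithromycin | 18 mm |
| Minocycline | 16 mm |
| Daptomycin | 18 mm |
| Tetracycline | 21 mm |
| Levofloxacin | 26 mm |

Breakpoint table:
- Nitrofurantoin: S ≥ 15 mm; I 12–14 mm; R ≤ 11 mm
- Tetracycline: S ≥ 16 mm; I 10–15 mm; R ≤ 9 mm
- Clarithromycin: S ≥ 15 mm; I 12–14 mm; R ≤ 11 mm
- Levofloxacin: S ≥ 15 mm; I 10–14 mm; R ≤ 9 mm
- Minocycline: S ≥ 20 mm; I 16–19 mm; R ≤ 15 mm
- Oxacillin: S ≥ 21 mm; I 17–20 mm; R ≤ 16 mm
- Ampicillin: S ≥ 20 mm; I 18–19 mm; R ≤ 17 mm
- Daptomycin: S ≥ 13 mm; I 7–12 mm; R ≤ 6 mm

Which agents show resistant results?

oxacillin, ampicillin

Oxacillin 11 mm: ≤ 16 mm ⇒ R
Ampicillin (17 mm) ≤ 17 mm ⇒ Resistant
Clarithromycin (18 mm) ≥ 15 mm → Susceptible
Minocycline: 16 mm is in 16–19 mm ⇒ I
Daptomycin: 18 mm is ≥ 13 mm ⇒ Susceptible
Tetracycline 21 mm: ≥ 16 mm ⇒ S
Levofloxacin (26 mm) ≥ 15 mm ⇒ S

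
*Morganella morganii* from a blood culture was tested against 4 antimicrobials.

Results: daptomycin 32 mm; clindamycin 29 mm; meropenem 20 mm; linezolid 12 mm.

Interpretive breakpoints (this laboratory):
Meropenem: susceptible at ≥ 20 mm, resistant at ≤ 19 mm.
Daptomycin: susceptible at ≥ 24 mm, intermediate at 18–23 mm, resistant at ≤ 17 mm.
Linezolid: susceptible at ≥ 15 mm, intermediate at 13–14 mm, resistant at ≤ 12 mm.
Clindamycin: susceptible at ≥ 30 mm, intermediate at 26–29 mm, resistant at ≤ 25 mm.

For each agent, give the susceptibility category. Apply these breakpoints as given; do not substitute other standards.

Daptomycin (32 mm) ≥ 24 mm → susceptible
Clindamycin (29 mm) in 26–29 mm ⇒ intermediate
Meropenem: 20 mm is ≥ 20 mm → susceptible
Linezolid: 12 mm is ≤ 12 mm → Resistant

S, I, S, R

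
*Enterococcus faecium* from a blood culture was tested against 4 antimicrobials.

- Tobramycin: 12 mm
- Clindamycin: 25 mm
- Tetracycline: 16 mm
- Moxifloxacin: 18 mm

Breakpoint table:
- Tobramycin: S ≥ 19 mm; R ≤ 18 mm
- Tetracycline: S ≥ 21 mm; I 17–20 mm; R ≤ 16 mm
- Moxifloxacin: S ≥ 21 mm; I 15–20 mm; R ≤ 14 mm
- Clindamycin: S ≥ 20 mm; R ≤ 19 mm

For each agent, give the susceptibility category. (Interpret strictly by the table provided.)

R, S, R, I

Tobramycin: 12 mm is ≤ 18 mm ⇒ Resistant
Clindamycin: 25 mm is ≥ 20 mm — S
Tetracycline (16 mm) ≤ 16 mm ⇒ R
Moxifloxacin 18 mm: in 15–20 mm — Intermediate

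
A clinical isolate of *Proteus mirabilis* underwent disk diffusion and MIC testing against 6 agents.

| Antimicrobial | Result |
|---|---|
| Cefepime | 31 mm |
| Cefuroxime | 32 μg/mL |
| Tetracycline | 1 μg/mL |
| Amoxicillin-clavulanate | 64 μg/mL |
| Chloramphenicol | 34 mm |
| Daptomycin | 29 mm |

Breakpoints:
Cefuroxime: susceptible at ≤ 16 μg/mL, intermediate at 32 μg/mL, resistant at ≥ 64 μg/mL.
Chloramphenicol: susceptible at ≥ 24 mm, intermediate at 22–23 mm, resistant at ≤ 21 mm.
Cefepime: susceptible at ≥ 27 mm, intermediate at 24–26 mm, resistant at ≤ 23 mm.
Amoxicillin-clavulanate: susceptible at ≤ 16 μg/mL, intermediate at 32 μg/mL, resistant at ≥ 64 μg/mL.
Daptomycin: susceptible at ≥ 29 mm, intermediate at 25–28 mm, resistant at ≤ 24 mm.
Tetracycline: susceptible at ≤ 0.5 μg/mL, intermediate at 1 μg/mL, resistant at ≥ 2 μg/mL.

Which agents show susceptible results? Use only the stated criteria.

Cefepime (31 mm) ≥ 27 mm — S
Cefuroxime: 32 μg/mL is = 32 μg/mL ⇒ I
Tetracycline: 1 μg/mL is = 1 μg/mL — I
Amoxicillin-clavulanate (64 μg/mL) ≥ 64 μg/mL — R
Chloramphenicol (34 mm) ≥ 24 mm ⇒ S
Daptomycin (29 mm) ≥ 29 mm — S

cefepime, chloramphenicol, daptomycin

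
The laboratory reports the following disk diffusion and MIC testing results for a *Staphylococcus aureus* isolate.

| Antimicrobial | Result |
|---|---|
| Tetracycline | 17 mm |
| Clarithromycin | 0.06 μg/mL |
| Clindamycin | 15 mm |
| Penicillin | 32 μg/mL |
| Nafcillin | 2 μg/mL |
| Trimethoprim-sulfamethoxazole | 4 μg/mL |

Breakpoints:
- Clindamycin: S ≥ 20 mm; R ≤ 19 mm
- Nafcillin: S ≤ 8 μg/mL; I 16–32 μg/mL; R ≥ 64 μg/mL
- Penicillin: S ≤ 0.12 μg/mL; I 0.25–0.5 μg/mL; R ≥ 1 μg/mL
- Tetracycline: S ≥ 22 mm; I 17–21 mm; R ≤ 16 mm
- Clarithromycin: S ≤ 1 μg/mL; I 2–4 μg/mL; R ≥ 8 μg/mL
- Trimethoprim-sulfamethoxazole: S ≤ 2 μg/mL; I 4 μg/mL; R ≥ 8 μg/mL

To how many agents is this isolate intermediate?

2

Tetracycline: 17 mm is in 17–21 mm → intermediate
Clarithromycin (0.06 μg/mL) ≤ 1 μg/mL ⇒ S
Clindamycin: 15 mm is ≤ 19 mm ⇒ resistant
Penicillin: 32 μg/mL is ≥ 1 μg/mL → resistant
Nafcillin: 2 μg/mL is ≤ 8 μg/mL → susceptible
Trimethoprim-sulfamethoxazole 4 μg/mL: = 4 μg/mL ⇒ Intermediate
Intermediate: 2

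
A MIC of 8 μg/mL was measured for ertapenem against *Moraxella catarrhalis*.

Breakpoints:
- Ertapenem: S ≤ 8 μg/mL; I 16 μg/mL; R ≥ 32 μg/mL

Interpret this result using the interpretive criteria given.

Ertapenem: 8 μg/mL is ≤ 8 μg/mL → S

S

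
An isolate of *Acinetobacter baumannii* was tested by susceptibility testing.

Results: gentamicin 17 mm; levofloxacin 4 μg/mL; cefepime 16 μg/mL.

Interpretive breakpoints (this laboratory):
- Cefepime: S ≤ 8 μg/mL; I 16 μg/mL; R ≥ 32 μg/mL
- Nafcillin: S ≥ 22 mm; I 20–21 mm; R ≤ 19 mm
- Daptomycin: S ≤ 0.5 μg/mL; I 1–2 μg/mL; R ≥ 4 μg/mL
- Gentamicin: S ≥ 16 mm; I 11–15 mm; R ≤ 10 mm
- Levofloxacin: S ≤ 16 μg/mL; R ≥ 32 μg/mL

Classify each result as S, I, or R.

Gentamicin: 17 mm is ≥ 16 mm — S
Levofloxacin: 4 μg/mL is ≤ 16 μg/mL → susceptible
Cefepime 16 μg/mL: = 16 μg/mL → I

S, S, I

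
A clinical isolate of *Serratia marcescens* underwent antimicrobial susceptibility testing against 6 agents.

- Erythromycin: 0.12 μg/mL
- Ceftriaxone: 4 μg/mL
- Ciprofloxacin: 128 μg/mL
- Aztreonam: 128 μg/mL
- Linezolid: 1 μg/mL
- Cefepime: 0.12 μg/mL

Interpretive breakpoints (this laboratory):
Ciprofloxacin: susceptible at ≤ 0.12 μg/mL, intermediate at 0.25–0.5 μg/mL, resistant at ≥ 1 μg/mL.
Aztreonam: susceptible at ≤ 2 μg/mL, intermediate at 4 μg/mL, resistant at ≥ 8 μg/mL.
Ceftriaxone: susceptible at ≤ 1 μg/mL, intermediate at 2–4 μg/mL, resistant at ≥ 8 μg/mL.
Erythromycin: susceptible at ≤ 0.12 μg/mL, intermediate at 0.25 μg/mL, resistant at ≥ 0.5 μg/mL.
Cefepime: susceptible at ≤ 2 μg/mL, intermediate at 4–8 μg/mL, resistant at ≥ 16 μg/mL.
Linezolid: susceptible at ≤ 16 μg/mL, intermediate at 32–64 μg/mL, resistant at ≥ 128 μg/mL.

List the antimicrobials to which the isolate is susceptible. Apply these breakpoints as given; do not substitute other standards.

erythromycin, linezolid, cefepime

Erythromycin (0.12 μg/mL) ≤ 0.12 μg/mL ⇒ S
Ceftriaxone: 4 μg/mL is in 2–4 μg/mL → intermediate
Ciprofloxacin 128 μg/mL: ≥ 1 μg/mL ⇒ resistant
Aztreonam: 128 μg/mL is ≥ 8 μg/mL ⇒ Resistant
Linezolid 1 μg/mL: ≤ 16 μg/mL ⇒ susceptible
Cefepime (0.12 μg/mL) ≤ 2 μg/mL → S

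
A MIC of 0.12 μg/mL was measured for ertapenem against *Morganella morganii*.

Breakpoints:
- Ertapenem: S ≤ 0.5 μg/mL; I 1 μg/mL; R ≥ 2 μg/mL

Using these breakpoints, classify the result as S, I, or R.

Susceptible

Ertapenem 0.12 μg/mL: ≤ 0.5 μg/mL ⇒ S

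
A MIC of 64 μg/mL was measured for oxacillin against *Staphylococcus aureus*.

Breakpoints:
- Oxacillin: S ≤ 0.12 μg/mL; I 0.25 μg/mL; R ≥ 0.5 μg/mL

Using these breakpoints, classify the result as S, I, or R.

Oxacillin 64 μg/mL: ≥ 0.5 μg/mL ⇒ R

R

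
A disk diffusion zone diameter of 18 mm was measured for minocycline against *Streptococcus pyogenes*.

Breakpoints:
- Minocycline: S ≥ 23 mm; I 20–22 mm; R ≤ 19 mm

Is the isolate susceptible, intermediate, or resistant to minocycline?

Minocycline (18 mm) ≤ 19 mm → R

R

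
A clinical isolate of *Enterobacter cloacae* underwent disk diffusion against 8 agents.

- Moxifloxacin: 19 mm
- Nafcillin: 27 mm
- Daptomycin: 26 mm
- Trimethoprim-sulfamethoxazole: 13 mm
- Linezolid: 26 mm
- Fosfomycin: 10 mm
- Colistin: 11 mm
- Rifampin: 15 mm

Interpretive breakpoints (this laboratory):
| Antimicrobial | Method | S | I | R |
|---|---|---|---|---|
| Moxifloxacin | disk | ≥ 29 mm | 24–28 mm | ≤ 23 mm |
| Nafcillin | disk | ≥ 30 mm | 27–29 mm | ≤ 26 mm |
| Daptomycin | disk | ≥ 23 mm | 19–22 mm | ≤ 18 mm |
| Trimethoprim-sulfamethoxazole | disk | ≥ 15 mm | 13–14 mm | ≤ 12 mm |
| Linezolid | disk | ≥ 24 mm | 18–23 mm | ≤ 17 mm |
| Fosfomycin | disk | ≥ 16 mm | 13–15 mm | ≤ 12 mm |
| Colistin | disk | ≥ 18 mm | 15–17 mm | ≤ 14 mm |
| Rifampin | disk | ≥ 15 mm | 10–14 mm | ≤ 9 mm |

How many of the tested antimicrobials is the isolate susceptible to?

3

Moxifloxacin: 19 mm is ≤ 23 mm — Resistant
Nafcillin (27 mm) in 27–29 mm — I
Daptomycin: 26 mm is ≥ 23 mm ⇒ susceptible
Trimethoprim-sulfamethoxazole (13 mm) in 13–14 mm — intermediate
Linezolid: 26 mm is ≥ 24 mm — Susceptible
Fosfomycin (10 mm) ≤ 12 mm → resistant
Colistin 11 mm: ≤ 14 mm — R
Rifampin: 15 mm is ≥ 15 mm → susceptible
Susceptible: 3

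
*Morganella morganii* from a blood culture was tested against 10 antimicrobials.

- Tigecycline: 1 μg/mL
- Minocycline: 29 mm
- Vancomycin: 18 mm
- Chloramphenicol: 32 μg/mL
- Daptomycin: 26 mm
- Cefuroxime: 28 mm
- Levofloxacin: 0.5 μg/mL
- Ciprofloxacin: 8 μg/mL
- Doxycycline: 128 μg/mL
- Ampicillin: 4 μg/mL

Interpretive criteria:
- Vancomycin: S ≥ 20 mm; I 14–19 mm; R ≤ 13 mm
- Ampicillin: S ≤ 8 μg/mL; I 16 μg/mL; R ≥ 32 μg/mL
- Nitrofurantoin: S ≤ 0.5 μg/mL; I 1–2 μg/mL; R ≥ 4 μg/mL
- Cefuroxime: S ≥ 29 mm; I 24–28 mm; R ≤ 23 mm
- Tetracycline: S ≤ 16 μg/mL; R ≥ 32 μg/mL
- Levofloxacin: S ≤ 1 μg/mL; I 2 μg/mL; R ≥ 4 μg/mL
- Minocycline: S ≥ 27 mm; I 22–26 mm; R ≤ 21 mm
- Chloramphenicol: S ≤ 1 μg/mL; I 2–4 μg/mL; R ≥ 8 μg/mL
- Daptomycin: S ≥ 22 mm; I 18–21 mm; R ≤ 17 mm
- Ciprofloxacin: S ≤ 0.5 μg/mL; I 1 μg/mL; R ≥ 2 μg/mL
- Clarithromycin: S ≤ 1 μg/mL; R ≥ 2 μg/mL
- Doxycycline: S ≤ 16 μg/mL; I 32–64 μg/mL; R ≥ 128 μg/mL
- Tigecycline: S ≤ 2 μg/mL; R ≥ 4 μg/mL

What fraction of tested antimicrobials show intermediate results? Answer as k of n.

Tigecycline 1 μg/mL: ≤ 2 μg/mL — susceptible
Minocycline 29 mm: ≥ 27 mm — S
Vancomycin (18 mm) in 14–19 mm ⇒ Intermediate
Chloramphenicol: 32 μg/mL is ≥ 8 μg/mL → Resistant
Daptomycin: 26 mm is ≥ 22 mm ⇒ susceptible
Cefuroxime 28 mm: in 24–28 mm ⇒ I
Levofloxacin (0.5 μg/mL) ≤ 1 μg/mL — S
Ciprofloxacin (8 μg/mL) ≥ 2 μg/mL ⇒ R
Doxycycline: 128 μg/mL is ≥ 128 μg/mL → resistant
Ampicillin 4 μg/mL: ≤ 8 μg/mL → Susceptible
Intermediate: 2/10

2 of 10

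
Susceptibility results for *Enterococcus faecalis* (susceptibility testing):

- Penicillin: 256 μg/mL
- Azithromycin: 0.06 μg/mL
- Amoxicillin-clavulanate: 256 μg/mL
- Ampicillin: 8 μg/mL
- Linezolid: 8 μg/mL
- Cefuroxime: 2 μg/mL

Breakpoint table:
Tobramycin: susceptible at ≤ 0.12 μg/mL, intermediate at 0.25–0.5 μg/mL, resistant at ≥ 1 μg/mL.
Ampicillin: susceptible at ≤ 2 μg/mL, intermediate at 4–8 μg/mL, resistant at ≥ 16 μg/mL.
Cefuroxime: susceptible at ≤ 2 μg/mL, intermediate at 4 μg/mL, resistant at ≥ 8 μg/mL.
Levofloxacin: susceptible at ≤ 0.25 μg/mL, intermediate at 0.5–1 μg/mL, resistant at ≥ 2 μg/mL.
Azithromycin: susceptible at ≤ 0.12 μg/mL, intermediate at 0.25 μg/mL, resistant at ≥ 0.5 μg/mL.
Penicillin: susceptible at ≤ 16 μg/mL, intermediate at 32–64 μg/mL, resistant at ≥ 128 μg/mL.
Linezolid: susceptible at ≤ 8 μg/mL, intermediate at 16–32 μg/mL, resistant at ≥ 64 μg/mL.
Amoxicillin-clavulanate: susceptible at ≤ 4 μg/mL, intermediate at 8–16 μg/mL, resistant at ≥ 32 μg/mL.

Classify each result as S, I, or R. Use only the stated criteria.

Penicillin 256 μg/mL: ≥ 128 μg/mL → resistant
Azithromycin 0.06 μg/mL: ≤ 0.12 μg/mL ⇒ S
Amoxicillin-clavulanate: 256 μg/mL is ≥ 32 μg/mL → resistant
Ampicillin 8 μg/mL: in 4–8 μg/mL ⇒ I
Linezolid 8 μg/mL: ≤ 8 μg/mL — susceptible
Cefuroxime: 2 μg/mL is ≤ 2 μg/mL — Susceptible

R, S, R, I, S, S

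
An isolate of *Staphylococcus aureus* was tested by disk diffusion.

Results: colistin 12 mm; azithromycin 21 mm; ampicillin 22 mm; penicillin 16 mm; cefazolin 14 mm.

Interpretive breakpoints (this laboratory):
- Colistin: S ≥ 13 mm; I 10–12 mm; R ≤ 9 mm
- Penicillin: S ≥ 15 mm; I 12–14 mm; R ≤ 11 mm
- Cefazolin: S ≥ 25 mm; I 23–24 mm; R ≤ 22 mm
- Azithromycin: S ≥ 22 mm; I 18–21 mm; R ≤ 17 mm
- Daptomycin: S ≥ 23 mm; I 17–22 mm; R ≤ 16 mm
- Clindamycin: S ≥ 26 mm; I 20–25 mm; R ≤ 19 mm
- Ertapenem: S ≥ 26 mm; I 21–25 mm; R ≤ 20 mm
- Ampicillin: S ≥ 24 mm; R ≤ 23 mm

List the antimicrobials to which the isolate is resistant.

Colistin (12 mm) in 10–12 mm — I
Azithromycin 21 mm: in 18–21 mm → intermediate
Ampicillin: 22 mm is ≤ 23 mm ⇒ resistant
Penicillin 16 mm: ≥ 15 mm — Susceptible
Cefazolin (14 mm) ≤ 22 mm ⇒ resistant

ampicillin, cefazolin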